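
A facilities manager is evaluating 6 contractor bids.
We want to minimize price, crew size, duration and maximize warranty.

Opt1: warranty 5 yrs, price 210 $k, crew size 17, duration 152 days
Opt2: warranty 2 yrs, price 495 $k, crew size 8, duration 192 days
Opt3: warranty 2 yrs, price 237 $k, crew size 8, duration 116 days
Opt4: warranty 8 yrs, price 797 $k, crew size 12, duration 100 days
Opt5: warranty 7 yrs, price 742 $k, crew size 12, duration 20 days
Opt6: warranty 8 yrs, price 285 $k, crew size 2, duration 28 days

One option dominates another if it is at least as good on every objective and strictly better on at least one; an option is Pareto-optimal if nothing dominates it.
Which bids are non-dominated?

Opt1, Opt3, Opt5, Opt6

Opt1: not dominated (best price).
Opt2: dominated by Opt3 (warranty 2≥2, price 237≤495, crew size 8≤8, duration 116≤192).
Opt3: not dominated.
Opt4: dominated by Opt6 (warranty 8≥8, price 285≤797, crew size 2≤12, duration 28≤100).
Opt5: not dominated (best duration).
Opt6: not dominated (best crew size).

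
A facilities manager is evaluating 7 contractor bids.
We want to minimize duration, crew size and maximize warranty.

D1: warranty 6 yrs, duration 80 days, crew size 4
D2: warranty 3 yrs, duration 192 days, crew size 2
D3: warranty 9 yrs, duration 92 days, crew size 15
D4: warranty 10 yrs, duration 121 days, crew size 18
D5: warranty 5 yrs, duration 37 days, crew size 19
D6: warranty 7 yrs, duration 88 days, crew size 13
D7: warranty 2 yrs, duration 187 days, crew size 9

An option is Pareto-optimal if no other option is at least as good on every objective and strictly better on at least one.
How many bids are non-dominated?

6

D1: not dominated.
D2: not dominated (best crew size).
D3: not dominated.
D4: not dominated (best warranty).
D5: not dominated (best duration).
D6: not dominated.
D7: dominated by D1 (warranty 6≥2, duration 80≤187, crew size 4≤9).
Pareto-optimal: D1, D2, D3, D4, D5, D6 → 6.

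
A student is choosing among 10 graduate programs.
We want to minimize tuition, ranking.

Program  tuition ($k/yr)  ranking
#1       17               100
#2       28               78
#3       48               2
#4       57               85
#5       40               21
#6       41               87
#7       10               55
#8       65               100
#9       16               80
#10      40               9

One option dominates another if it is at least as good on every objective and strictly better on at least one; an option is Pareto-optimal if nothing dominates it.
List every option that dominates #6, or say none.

#2: tuition 28≤41, ranking 78≤87 — dominates #6.
#5: tuition 40≤41, ranking 21≤87 — dominates #6.
#7: tuition 10≤41, ranking 55≤87 — dominates #6.
#9: tuition 16≤41, ranking 80≤87 — dominates #6.
#10: tuition 40≤41, ranking 9≤87 — dominates #6.
Others (#1, #3, #4, #8) are each worse than #6 on at least one objective.

#2, #5, #7, #9, #10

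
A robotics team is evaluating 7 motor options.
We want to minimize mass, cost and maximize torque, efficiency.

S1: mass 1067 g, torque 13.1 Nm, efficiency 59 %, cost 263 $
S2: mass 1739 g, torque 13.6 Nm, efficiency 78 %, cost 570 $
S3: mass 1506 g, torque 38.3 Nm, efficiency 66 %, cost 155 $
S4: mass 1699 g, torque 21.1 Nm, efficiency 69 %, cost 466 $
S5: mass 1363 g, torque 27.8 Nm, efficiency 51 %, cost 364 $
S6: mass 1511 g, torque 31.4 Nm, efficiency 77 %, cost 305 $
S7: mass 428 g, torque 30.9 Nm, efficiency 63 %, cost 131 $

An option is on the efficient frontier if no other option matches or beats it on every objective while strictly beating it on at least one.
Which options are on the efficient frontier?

S1: dominated by S7 (mass 428≤1067, torque 30.9≥13.1, efficiency 63≥59, cost 131≤263).
S2: not dominated (best efficiency).
S3: not dominated (best torque).
S4: dominated by S6 (mass 1511≤1699, torque 31.4≥21.1, efficiency 77≥69, cost 305≤466).
S5: dominated by S7 (mass 428≤1363, torque 30.9≥27.8, efficiency 63≥51, cost 131≤364).
S6: not dominated.
S7: not dominated (best mass).

S2, S3, S6, S7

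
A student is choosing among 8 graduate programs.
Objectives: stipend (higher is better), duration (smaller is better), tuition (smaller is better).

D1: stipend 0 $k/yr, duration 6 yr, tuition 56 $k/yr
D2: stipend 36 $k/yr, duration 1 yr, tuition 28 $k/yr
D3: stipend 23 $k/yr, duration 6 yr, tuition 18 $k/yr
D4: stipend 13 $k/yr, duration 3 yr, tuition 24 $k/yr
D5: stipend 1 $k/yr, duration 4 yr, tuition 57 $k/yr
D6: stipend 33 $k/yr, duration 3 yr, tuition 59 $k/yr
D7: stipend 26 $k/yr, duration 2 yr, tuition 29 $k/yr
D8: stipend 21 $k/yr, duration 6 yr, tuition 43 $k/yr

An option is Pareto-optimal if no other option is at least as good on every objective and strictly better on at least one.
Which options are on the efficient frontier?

D1: dominated by D2 (stipend 36≥0, duration 1≤6, tuition 28≤56).
D2: not dominated (best stipend).
D3: not dominated (best tuition).
D4: not dominated.
D5: dominated by D2 (stipend 36≥1, duration 1≤4, tuition 28≤57).
D6: dominated by D2 (stipend 36≥33, duration 1≤3, tuition 28≤59).
D7: dominated by D2 (stipend 36≥26, duration 1≤2, tuition 28≤29).
D8: dominated by D2 (stipend 36≥21, duration 1≤6, tuition 28≤43).

D2, D3, D4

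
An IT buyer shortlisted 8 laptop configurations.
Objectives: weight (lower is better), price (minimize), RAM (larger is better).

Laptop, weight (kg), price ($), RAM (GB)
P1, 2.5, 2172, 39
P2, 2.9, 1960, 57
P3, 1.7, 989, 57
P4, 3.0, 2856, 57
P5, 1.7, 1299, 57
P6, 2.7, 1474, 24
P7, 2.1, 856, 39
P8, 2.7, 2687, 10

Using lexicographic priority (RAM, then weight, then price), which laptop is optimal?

First maximize RAM: best is 57, kept {P2, P3, P4, P5}.
Then minimize weight: best is 1.7, kept {P3, P5}.
Then minimize price: best is 989, kept {P3}.

P3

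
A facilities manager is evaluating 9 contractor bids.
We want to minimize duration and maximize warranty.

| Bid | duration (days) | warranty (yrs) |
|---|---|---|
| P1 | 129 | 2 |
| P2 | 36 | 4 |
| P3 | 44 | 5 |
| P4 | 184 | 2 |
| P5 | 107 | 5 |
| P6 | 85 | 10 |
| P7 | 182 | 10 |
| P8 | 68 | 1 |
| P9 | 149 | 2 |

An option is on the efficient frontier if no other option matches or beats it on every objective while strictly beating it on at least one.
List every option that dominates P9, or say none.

P1: duration 129≤149, warranty 2≥2 — dominates P9.
P2: duration 36≤149, warranty 4≥2 — dominates P9.
P3: duration 44≤149, warranty 5≥2 — dominates P9.
P5: duration 107≤149, warranty 5≥2 — dominates P9.
P6: duration 85≤149, warranty 10≥2 — dominates P9.
Others (P4, P7, P8) are each worse than P9 on at least one objective.

P1, P2, P3, P5, P6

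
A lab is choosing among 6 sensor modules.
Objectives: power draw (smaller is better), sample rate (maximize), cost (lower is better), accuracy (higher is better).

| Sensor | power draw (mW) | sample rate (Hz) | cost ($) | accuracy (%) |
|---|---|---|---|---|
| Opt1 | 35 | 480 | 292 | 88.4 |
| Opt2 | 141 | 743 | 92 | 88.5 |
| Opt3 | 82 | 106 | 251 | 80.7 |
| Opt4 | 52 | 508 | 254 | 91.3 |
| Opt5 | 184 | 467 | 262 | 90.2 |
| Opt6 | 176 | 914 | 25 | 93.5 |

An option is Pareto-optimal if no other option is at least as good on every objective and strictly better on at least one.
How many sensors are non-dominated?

5

Opt1: not dominated (best power draw).
Opt2: not dominated.
Opt3: not dominated.
Opt4: not dominated.
Opt5: dominated by Opt4 (power draw 52≤184, sample rate 508≥467, cost 254≤262, accuracy 91.3≥90.2).
Opt6: not dominated (best sample rate).
Pareto-optimal: Opt1, Opt2, Opt3, Opt4, Opt6 → 5.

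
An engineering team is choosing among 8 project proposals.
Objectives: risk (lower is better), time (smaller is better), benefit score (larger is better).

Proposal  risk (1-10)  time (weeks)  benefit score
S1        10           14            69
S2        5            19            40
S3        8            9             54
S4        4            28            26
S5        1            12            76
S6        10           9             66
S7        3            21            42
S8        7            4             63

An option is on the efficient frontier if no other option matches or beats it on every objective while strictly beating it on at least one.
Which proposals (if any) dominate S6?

none

S1: worse on time (14 vs 9).
S2: worse on time (19 vs 9).
S3: worse on benefit score (54 vs 66).
S4: worse on time (28 vs 9).
S5: worse on time (12 vs 9).
S7: worse on time (21 vs 9).
S8: worse on benefit score (63 vs 66).
No option dominates S6.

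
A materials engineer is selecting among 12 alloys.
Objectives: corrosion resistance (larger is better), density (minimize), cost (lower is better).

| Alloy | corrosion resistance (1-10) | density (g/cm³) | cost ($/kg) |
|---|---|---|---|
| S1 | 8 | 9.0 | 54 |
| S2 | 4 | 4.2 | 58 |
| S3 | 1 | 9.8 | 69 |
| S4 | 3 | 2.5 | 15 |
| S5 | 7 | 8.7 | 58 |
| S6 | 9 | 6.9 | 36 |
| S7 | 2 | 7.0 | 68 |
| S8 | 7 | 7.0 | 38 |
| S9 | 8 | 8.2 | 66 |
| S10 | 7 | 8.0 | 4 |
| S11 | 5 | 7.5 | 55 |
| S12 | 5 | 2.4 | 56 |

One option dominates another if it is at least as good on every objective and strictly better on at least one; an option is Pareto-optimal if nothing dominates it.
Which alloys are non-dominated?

S4, S6, S10, S12

S1: dominated by S6 (corrosion resistance 9≥8, density 6.9≤9.0, cost 36≤54).
S2: dominated by S12 (corrosion resistance 5≥4, density 2.4≤4.2, cost 56≤58).
S3: dominated by S1 (corrosion resistance 8≥1, density 9.0≤9.8, cost 54≤69).
S4: not dominated.
S5: dominated by S6 (corrosion resistance 9≥7, density 6.9≤8.7, cost 36≤58).
S6: not dominated (best corrosion resistance).
S7: dominated by S2 (corrosion resistance 4≥2, density 4.2≤7.0, cost 58≤68).
S8: dominated by S6 (corrosion resistance 9≥7, density 6.9≤7.0, cost 36≤38).
S9: dominated by S6 (corrosion resistance 9≥8, density 6.9≤8.2, cost 36≤66).
S10: not dominated (best cost).
S11: dominated by S6 (corrosion resistance 9≥5, density 6.9≤7.5, cost 36≤55).
S12: not dominated (best density).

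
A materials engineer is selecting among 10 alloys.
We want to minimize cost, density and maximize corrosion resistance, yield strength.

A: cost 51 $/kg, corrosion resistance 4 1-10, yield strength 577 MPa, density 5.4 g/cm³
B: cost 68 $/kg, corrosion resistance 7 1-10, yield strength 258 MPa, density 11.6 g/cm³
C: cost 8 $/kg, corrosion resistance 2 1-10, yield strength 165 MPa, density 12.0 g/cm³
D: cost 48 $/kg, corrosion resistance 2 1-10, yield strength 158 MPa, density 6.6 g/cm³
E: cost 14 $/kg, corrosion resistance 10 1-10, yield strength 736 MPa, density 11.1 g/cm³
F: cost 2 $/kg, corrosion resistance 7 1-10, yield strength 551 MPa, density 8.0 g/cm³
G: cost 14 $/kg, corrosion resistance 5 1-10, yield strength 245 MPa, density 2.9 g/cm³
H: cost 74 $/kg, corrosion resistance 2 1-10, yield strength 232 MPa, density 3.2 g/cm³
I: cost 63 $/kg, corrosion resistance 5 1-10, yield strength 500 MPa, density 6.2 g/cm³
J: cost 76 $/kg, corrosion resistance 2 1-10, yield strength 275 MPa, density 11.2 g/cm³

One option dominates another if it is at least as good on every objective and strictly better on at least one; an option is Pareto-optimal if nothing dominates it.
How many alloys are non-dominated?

A: not dominated.
B: dominated by E (cost 14≤68, corrosion resistance 10≥7, yield strength 736≥258, density 11.1≤11.6).
C: dominated by F (cost 2≤8, corrosion resistance 7≥2, yield strength 551≥165, density 8.0≤12.0).
D: dominated by G (cost 14≤48, corrosion resistance 5≥2, yield strength 245≥158, density 2.9≤6.6).
E: not dominated (best corrosion resistance).
F: not dominated (best cost).
G: not dominated (best density).
H: dominated by G (cost 14≤74, corrosion resistance 5≥2, yield strength 245≥232, density 2.9≤3.2).
I: not dominated.
J: dominated by A (cost 51≤76, corrosion resistance 4≥2, yield strength 577≥275, density 5.4≤11.2).
Pareto-optimal: A, E, F, G, I → 5.

5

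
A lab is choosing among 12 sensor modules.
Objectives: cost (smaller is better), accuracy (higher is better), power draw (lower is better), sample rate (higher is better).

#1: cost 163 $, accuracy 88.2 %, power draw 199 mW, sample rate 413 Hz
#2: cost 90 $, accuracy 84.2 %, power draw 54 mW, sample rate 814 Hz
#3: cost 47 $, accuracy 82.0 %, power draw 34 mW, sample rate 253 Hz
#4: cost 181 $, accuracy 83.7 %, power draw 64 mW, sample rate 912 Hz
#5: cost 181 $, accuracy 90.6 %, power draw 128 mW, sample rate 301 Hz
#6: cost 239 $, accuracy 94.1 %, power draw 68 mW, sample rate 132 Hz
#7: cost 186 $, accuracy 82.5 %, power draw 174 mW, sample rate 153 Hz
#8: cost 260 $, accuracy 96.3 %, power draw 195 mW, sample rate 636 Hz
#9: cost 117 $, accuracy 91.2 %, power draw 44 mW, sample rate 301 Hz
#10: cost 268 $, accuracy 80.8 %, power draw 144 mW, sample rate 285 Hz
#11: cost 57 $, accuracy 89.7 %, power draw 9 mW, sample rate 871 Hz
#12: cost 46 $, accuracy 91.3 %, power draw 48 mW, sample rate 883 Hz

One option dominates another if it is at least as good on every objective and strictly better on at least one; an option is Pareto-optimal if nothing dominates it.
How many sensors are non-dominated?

7

#1: dominated by #11 (cost 57≤163, accuracy 89.7≥88.2, power draw 9≤199, sample rate 871≥413).
#2: dominated by #11 (cost 57≤90, accuracy 89.7≥84.2, power draw 9≤54, sample rate 871≥814).
#3: not dominated.
#4: not dominated (best sample rate).
#5: dominated by #9 (cost 117≤181, accuracy 91.2≥90.6, power draw 44≤128, sample rate 301≥301).
#6: not dominated.
#7: dominated by #2 (cost 90≤186, accuracy 84.2≥82.5, power draw 54≤174, sample rate 814≥153).
#8: not dominated (best accuracy).
#9: not dominated.
#10: dominated by #2 (cost 90≤268, accuracy 84.2≥80.8, power draw 54≤144, sample rate 814≥285).
#11: not dominated (best power draw).
#12: not dominated (best cost).
Pareto-optimal: #3, #4, #6, #8, #9, #11, #12 → 7.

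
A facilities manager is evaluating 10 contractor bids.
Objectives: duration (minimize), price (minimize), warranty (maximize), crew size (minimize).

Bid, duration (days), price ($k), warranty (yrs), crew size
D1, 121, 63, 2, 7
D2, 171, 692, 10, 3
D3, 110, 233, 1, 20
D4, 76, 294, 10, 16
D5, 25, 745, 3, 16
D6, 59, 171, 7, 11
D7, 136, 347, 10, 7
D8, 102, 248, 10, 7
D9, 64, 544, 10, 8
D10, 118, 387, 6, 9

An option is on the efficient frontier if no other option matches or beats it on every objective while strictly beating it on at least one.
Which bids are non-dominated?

D1, D2, D4, D5, D6, D8, D9

D1: not dominated (best price).
D2: not dominated (best crew size).
D3: dominated by D6 (duration 59≤110, price 171≤233, warranty 7≥1, crew size 11≤20).
D4: not dominated.
D5: not dominated (best duration).
D6: not dominated.
D7: dominated by D8 (duration 102≤136, price 248≤347, warranty 10≥10, crew size 7≤7).
D8: not dominated.
D9: not dominated.
D10: dominated by D8 (duration 102≤118, price 248≤387, warranty 10≥6, crew size 7≤9).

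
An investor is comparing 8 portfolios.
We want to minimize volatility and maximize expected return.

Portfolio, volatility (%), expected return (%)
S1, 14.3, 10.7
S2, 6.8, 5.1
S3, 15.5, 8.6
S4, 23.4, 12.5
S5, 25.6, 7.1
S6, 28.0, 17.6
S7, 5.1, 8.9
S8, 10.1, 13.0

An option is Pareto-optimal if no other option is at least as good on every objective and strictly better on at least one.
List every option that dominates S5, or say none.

S1, S3, S4, S7, S8

S1: volatility 14.3≤25.6, expected return 10.7≥7.1 — dominates S5.
S3: volatility 15.5≤25.6, expected return 8.6≥7.1 — dominates S5.
S4: volatility 23.4≤25.6, expected return 12.5≥7.1 — dominates S5.
S7: volatility 5.1≤25.6, expected return 8.9≥7.1 — dominates S5.
S8: volatility 10.1≤25.6, expected return 13.0≥7.1 — dominates S5.
Others (S2, S6) are each worse than S5 on at least one objective.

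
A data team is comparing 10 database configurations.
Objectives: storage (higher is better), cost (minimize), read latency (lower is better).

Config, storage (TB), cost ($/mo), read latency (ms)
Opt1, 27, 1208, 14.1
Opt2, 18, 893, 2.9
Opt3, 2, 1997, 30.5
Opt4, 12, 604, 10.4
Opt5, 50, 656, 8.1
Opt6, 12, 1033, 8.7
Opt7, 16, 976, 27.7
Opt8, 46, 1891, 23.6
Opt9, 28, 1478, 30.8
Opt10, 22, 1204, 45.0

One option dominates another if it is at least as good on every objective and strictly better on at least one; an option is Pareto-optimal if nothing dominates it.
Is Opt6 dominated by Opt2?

Yes

Opt2 vs Opt6: storage 18≥12, cost 893≤1033, read latency 2.9≤8.7 — Opt2 is at least as good on every objective with at least one strict improvement.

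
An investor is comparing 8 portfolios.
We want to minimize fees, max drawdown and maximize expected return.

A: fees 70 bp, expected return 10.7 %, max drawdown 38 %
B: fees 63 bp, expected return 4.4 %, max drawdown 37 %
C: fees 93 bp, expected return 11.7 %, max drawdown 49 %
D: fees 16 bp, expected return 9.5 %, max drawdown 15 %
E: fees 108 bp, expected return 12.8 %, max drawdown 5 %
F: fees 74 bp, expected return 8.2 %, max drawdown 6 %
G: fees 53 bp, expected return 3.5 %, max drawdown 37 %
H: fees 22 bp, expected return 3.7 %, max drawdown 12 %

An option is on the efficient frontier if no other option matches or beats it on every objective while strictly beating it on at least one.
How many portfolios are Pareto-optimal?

A: not dominated.
B: dominated by D (fees 16≤63, expected return 9.5≥4.4, max drawdown 15≤37).
C: not dominated.
D: not dominated (best fees).
E: not dominated (best expected return).
F: not dominated.
G: dominated by D (fees 16≤53, expected return 9.5≥3.5, max drawdown 15≤37).
H: not dominated.
Pareto-optimal: A, C, D, E, F, H → 6.

6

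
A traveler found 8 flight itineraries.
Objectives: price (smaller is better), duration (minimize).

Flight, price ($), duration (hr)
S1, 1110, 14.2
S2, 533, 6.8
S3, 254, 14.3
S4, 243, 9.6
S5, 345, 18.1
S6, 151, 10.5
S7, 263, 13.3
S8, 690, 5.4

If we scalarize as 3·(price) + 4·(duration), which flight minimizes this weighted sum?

S6

S1: 3·1110 + 4·14.2 = 3386.8
S2: 3·533 + 4·6.8 = 1626.2
S3: 3·254 + 4·14.3 = 819.2
S4: 3·243 + 4·9.6 = 767.4
S5: 3·345 + 4·18.1 = 1107.4
S6: 3·151 + 4·10.5 = 495.0
S7: 3·263 + 4·13.3 = 842.2
S8: 3·690 + 4·5.4 = 2091.6
Lowest: S6 at 495.0.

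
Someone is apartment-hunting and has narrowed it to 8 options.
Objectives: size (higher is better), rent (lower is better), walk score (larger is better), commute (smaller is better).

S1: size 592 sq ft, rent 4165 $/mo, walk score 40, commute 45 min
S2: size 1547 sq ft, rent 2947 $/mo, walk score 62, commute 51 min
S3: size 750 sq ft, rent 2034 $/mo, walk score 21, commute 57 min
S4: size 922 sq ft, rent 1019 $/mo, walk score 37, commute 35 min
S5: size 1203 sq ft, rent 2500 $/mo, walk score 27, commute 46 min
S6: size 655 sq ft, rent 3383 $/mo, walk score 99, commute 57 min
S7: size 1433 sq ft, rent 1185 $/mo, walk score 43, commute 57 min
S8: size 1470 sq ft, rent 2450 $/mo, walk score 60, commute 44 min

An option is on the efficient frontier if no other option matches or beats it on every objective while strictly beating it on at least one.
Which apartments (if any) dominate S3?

S4: size 922≥750, rent 1019≤2034, walk score 37≥21, commute 35≤57 — dominates S3.
S7: size 1433≥750, rent 1185≤2034, walk score 43≥21, commute 57≤57 — dominates S3.
Others (S1, S2, S5, S6, S8) are each worse than S3 on at least one objective.

S4, S7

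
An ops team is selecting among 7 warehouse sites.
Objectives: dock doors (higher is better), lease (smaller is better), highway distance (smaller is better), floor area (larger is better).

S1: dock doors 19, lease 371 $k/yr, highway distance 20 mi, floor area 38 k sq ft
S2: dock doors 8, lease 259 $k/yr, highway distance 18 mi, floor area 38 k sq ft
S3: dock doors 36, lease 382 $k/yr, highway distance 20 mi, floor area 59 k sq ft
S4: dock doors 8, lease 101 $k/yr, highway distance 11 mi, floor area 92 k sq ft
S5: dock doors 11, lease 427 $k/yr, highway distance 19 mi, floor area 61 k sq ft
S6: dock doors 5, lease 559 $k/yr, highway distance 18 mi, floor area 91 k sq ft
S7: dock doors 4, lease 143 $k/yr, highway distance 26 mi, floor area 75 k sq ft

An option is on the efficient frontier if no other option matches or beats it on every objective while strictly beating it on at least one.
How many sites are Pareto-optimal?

4

S1: not dominated.
S2: dominated by S4 (dock doors 8≥8, lease 101≤259, highway distance 11≤18, floor area 92≥38).
S3: not dominated (best dock doors).
S4: not dominated (best lease).
S5: not dominated.
S6: dominated by S4 (dock doors 8≥5, lease 101≤559, highway distance 11≤18, floor area 92≥91).
S7: dominated by S4 (dock doors 8≥4, lease 101≤143, highway distance 11≤26, floor area 92≥75).
Pareto-optimal: S1, S3, S4, S5 → 4.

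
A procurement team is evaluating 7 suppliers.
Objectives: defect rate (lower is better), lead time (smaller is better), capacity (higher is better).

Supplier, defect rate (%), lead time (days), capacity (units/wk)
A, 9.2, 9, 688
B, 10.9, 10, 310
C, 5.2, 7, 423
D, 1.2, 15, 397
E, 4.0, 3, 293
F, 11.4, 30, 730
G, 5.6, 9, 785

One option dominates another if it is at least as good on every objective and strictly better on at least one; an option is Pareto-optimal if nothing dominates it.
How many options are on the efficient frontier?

4

A: dominated by G (defect rate 5.6≤9.2, lead time 9≤9, capacity 785≥688).
B: dominated by A (defect rate 9.2≤10.9, lead time 9≤10, capacity 688≥310).
C: not dominated.
D: not dominated (best defect rate).
E: not dominated (best lead time).
F: dominated by G (defect rate 5.6≤11.4, lead time 9≤30, capacity 785≥730).
G: not dominated (best capacity).
Pareto-optimal: C, D, E, G → 4.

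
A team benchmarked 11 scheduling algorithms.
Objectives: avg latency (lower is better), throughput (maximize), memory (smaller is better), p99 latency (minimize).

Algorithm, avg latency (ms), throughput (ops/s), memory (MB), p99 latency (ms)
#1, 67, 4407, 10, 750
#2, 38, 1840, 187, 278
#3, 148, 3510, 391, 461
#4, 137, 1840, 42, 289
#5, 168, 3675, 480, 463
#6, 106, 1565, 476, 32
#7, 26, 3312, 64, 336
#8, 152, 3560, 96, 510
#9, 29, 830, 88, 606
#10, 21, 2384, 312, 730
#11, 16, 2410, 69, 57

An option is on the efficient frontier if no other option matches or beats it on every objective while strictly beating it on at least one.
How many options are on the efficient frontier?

8

#1: not dominated (best throughput).
#2: dominated by #11 (avg latency 16≤38, throughput 2410≥1840, memory 69≤187, p99 latency 57≤278).
#3: not dominated.
#4: not dominated.
#5: not dominated.
#6: not dominated (best p99 latency).
#7: not dominated.
#8: not dominated.
#9: dominated by #7 (avg latency 26≤29, throughput 3312≥830, memory 64≤88, p99 latency 336≤606).
#10: dominated by #11 (avg latency 16≤21, throughput 2410≥2384, memory 69≤312, p99 latency 57≤730).
#11: not dominated (best avg latency).
Pareto-optimal: #1, #3, #4, #5, #6, #7, #8, #11 → 8.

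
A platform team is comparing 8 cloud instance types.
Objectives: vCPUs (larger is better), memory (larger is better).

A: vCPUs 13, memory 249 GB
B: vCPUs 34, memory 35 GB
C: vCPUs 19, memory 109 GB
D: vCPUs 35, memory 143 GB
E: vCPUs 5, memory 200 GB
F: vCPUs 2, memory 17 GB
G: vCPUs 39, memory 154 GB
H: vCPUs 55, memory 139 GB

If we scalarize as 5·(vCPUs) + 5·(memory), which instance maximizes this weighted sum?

A

A: 5·13 + 5·249 = 1310
B: 5·34 + 5·35 = 345
C: 5·19 + 5·109 = 640
D: 5·35 + 5·143 = 890
E: 5·5 + 5·200 = 1025
F: 5·2 + 5·17 = 95
G: 5·39 + 5·154 = 965
H: 5·55 + 5·139 = 970
Highest: A at 1310.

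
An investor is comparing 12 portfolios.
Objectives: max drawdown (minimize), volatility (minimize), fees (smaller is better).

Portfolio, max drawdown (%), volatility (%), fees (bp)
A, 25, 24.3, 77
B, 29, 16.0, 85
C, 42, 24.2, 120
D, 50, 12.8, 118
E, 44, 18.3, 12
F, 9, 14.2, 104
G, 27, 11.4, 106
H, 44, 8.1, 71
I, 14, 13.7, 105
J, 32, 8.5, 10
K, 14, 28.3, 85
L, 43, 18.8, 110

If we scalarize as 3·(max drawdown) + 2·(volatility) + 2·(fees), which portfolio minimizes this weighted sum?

A: 3·25 + 2·24.3 + 2·77 = 277.6
B: 3·29 + 2·16.0 + 2·85 = 289.0
C: 3·42 + 2·24.2 + 2·120 = 414.4
D: 3·50 + 2·12.8 + 2·118 = 411.6
E: 3·44 + 2·18.3 + 2·12 = 192.6
F: 3·9 + 2·14.2 + 2·104 = 263.4
G: 3·27 + 2·11.4 + 2·106 = 315.8
H: 3·44 + 2·8.1 + 2·71 = 290.2
I: 3·14 + 2·13.7 + 2·105 = 279.4
J: 3·32 + 2·8.5 + 2·10 = 133.0
K: 3·14 + 2·28.3 + 2·85 = 268.6
L: 3·43 + 2·18.8 + 2·110 = 386.6
Lowest: J at 133.0.

J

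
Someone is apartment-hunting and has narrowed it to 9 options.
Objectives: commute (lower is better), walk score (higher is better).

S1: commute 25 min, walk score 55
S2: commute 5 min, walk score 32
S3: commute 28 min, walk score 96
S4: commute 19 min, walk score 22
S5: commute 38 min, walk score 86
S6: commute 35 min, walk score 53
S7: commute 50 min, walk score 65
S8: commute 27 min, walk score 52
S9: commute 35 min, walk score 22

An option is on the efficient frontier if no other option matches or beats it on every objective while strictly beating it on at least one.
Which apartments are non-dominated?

S1, S2, S3

S1: not dominated.
S2: not dominated (best commute).
S3: not dominated (best walk score).
S4: dominated by S2 (commute 5≤19, walk score 32≥22).
S5: dominated by S3 (commute 28≤38, walk score 96≥86).
S6: dominated by S1 (commute 25≤35, walk score 55≥53).
S7: dominated by S3 (commute 28≤50, walk score 96≥65).
S8: dominated by S1 (commute 25≤27, walk score 55≥52).
S9: dominated by S1 (commute 25≤35, walk score 55≥22).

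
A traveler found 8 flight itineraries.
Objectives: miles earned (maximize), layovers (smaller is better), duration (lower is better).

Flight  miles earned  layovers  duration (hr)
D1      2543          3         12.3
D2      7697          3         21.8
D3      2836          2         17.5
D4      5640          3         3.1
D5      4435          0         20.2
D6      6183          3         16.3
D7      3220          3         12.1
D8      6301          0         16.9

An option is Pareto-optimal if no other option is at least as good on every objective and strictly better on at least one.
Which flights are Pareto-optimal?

D1: dominated by D4 (miles earned 5640≥2543, layovers 3≤3, duration 3.1≤12.3).
D2: not dominated (best miles earned).
D3: dominated by D8 (miles earned 6301≥2836, layovers 0≤2, duration 16.9≤17.5).
D4: not dominated (best duration).
D5: dominated by D8 (miles earned 6301≥4435, layovers 0≤0, duration 16.9≤20.2).
D6: not dominated.
D7: dominated by D4 (miles earned 5640≥3220, layovers 3≤3, duration 3.1≤12.1).
D8: not dominated.

D2, D4, D6, D8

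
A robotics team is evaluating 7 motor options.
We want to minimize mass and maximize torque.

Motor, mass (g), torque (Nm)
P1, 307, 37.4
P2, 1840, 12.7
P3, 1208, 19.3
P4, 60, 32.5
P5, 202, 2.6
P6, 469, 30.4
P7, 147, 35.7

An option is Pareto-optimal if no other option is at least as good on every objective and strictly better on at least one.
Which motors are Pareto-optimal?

P1, P4, P7

P1: not dominated (best torque).
P2: dominated by P1 (mass 307≤1840, torque 37.4≥12.7).
P3: dominated by P1 (mass 307≤1208, torque 37.4≥19.3).
P4: not dominated (best mass).
P5: dominated by P4 (mass 60≤202, torque 32.5≥2.6).
P6: dominated by P1 (mass 307≤469, torque 37.4≥30.4).
P7: not dominated.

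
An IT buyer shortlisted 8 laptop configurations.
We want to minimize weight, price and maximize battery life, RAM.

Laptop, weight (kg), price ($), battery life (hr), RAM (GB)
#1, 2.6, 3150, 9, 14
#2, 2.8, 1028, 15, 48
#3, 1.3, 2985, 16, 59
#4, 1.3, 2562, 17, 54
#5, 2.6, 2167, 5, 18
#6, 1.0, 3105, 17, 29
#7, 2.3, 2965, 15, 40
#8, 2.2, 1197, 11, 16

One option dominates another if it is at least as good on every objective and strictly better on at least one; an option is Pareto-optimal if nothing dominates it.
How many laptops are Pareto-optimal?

#1: dominated by #3 (weight 1.3≤2.6, price 2985≤3150, battery life 16≥9, RAM 59≥14).
#2: not dominated (best price).
#3: not dominated (best RAM).
#4: not dominated.
#5: not dominated.
#6: not dominated (best weight).
#7: dominated by #4 (weight 1.3≤2.3, price 2562≤2965, battery life 17≥15, RAM 54≥40).
#8: not dominated.
Pareto-optimal: #2, #3, #4, #5, #6, #8 → 6.

6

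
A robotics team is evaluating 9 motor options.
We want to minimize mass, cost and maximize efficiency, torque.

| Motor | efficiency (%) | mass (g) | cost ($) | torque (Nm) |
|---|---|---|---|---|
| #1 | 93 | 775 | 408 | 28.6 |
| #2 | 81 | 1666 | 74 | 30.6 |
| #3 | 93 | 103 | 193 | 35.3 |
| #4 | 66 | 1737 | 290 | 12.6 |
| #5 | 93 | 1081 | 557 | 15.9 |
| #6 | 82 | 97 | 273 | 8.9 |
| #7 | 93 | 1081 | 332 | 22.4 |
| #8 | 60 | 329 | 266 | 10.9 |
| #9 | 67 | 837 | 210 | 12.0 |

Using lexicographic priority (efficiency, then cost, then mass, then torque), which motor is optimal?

First maximize efficiency: best is 93, kept {#1, #3, #5, #7}.
Then minimize cost: best is 193, kept {#3}.

#3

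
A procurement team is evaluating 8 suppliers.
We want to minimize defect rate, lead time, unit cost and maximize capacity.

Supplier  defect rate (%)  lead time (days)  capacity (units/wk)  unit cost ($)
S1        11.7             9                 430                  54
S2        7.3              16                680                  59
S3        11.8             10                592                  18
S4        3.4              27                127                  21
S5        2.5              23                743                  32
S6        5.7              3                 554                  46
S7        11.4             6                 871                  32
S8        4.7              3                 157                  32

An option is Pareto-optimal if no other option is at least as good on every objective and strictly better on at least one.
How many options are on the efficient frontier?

S1: dominated by S6 (defect rate 5.7≤11.7, lead time 3≤9, capacity 554≥430, unit cost 46≤54).
S2: not dominated.
S3: not dominated (best unit cost).
S4: not dominated.
S5: not dominated (best defect rate).
S6: not dominated.
S7: not dominated (best capacity).
S8: not dominated.
Pareto-optimal: S2, S3, S4, S5, S6, S7, S8 → 7.

7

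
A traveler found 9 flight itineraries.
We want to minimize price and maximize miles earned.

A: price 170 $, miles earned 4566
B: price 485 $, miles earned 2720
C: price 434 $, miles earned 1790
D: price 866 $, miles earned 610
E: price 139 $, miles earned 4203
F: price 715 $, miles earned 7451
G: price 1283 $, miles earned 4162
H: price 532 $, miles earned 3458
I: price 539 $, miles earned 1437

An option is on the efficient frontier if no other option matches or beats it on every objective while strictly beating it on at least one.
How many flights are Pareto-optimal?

A: not dominated.
B: dominated by A (price 170≤485, miles earned 4566≥2720).
C: dominated by A (price 170≤434, miles earned 4566≥1790).
D: dominated by A (price 170≤866, miles earned 4566≥610).
E: not dominated (best price).
F: not dominated (best miles earned).
G: dominated by A (price 170≤1283, miles earned 4566≥4162).
H: dominated by A (price 170≤532, miles earned 4566≥3458).
I: dominated by A (price 170≤539, miles earned 4566≥1437).
Pareto-optimal: A, E, F → 3.

3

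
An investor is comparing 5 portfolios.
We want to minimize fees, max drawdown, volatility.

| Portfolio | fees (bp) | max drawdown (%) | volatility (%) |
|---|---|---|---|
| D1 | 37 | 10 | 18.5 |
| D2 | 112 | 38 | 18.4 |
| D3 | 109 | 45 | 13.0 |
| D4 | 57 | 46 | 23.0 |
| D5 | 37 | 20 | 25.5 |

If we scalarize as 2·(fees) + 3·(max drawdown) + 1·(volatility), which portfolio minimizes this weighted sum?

D1: 2·37 + 3·10 + 1·18.5 = 122.5
D2: 2·112 + 3·38 + 1·18.4 = 356.4
D3: 2·109 + 3·45 + 1·13.0 = 366.0
D4: 2·57 + 3·46 + 1·23.0 = 275.0
D5: 2·37 + 3·20 + 1·25.5 = 159.5
Lowest: D1 at 122.5.

D1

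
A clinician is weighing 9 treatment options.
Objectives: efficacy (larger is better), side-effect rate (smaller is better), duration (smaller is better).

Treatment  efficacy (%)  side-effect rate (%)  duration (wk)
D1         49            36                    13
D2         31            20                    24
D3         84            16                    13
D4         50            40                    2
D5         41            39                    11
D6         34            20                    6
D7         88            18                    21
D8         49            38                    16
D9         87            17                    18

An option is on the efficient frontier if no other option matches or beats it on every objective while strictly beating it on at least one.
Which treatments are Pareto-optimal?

D1: dominated by D3 (efficacy 84≥49, side-effect rate 16≤36, duration 13≤13).
D2: dominated by D3 (efficacy 84≥31, side-effect rate 16≤20, duration 13≤24).
D3: not dominated (best side-effect rate).
D4: not dominated (best duration).
D5: not dominated.
D6: not dominated.
D7: not dominated (best efficacy).
D8: dominated by D1 (efficacy 49≥49, side-effect rate 36≤38, duration 13≤16).
D9: not dominated.

D3, D4, D5, D6, D7, D9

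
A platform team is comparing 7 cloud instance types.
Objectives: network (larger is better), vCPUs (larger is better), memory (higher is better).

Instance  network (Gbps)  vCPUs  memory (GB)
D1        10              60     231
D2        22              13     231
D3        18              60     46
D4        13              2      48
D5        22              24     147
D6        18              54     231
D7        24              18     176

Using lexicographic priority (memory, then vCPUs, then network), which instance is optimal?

First maximize memory: best is 231, kept {D1, D2, D6}.
Then maximize vCPUs: best is 60, kept {D1}.

D1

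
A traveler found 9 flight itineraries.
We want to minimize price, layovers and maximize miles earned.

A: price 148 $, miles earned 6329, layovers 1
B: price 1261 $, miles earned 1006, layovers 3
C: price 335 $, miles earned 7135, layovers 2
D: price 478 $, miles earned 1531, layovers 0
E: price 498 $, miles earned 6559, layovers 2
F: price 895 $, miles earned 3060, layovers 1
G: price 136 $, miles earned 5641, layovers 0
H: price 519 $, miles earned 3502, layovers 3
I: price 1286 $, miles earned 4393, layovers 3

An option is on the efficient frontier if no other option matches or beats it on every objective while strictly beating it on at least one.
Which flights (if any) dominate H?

A: price 148≤519, miles earned 6329≥3502, layovers 1≤3 — dominates H.
C: price 335≤519, miles earned 7135≥3502, layovers 2≤3 — dominates H.
E: price 498≤519, miles earned 6559≥3502, layovers 2≤3 — dominates H.
G: price 136≤519, miles earned 5641≥3502, layovers 0≤3 — dominates H.
Others (B, D, F, I) are each worse than H on at least one objective.

A, C, E, G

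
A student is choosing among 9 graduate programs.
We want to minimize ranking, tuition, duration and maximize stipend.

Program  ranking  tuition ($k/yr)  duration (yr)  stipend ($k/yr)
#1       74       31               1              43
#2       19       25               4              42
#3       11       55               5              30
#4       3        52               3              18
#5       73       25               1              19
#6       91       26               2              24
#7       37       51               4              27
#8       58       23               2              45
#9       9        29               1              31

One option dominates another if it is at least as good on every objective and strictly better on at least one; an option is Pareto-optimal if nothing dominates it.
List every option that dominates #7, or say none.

#2, #9

#2: ranking 19≤37, tuition 25≤51, duration 4≤4, stipend 42≥27 — dominates #7.
#9: ranking 9≤37, tuition 29≤51, duration 1≤4, stipend 31≥27 — dominates #7.
Others (#1, #3, #4, #5, #6, #8) are each worse than #7 on at least one objective.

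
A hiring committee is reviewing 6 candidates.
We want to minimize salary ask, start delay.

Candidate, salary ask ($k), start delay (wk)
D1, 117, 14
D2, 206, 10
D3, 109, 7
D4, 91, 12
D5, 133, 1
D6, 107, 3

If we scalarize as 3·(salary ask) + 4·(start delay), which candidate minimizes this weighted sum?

D4

D1: 3·117 + 4·14 = 407
D2: 3·206 + 4·10 = 658
D3: 3·109 + 4·7 = 355
D4: 3·91 + 4·12 = 321
D5: 3·133 + 4·1 = 403
D6: 3·107 + 4·3 = 333
Lowest: D4 at 321.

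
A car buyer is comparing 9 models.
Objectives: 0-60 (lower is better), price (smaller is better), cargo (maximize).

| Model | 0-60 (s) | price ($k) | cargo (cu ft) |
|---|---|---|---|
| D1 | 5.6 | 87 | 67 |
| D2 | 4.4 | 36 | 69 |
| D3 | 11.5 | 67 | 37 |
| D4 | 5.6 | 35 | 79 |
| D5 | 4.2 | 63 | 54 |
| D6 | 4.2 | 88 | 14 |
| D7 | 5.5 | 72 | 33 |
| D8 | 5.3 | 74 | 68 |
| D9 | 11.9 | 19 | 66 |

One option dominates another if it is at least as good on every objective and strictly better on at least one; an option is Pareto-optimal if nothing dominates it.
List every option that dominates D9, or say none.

D1: worse on price (87 vs 19).
D2: worse on price (36 vs 19).
D3: worse on price (67 vs 19).
D4: worse on price (35 vs 19).
D5: worse on price (63 vs 19).
D6: worse on price (88 vs 19).
D7: worse on price (72 vs 19).
D8: worse on price (74 vs 19).
No option dominates D9.

none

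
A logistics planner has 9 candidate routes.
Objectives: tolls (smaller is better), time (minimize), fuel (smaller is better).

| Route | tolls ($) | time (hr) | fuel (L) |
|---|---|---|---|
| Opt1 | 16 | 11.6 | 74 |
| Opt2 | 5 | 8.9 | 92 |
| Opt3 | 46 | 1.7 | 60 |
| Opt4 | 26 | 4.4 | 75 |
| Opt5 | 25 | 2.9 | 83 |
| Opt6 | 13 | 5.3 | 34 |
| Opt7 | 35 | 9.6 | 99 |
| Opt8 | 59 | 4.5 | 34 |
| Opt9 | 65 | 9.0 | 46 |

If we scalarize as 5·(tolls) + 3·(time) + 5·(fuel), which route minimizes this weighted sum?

Opt6

Opt1: 5·16 + 3·11.6 + 5·74 = 484.8
Opt2: 5·5 + 3·8.9 + 5·92 = 511.7
Opt3: 5·46 + 3·1.7 + 5·60 = 535.1
Opt4: 5·26 + 3·4.4 + 5·75 = 518.2
Opt5: 5·25 + 3·2.9 + 5·83 = 548.7
Opt6: 5·13 + 3·5.3 + 5·34 = 250.9
Opt7: 5·35 + 3·9.6 + 5·99 = 698.8
Opt8: 5·59 + 3·4.5 + 5·34 = 478.5
Opt9: 5·65 + 3·9.0 + 5·46 = 582.0
Lowest: Opt6 at 250.9.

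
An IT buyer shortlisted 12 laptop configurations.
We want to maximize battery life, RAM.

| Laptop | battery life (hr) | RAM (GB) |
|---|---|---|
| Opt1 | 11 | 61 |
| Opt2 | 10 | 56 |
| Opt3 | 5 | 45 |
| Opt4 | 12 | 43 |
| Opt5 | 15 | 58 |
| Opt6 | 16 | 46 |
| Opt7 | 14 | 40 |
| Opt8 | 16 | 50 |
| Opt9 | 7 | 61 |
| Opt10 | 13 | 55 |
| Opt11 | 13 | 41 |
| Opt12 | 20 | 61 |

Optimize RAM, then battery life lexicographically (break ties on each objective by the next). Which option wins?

Opt12

First maximize RAM: best is 61, kept {Opt1, Opt9, Opt12}.
Then maximize battery life: best is 20, kept {Opt12}.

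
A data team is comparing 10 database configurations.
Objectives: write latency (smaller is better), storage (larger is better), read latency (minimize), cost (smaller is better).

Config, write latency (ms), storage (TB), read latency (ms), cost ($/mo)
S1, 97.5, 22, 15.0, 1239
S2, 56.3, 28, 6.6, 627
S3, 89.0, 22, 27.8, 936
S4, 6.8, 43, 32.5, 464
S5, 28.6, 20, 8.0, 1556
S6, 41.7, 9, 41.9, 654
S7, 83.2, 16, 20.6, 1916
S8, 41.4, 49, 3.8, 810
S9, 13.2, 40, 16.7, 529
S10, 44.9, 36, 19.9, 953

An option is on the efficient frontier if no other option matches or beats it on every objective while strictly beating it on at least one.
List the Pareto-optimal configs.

S2, S4, S5, S8, S9

S1: dominated by S2 (write latency 56.3≤97.5, storage 28≥22, read latency 6.6≤15.0, cost 627≤1239).
S2: not dominated.
S3: dominated by S2 (write latency 56.3≤89.0, storage 28≥22, read latency 6.6≤27.8, cost 627≤936).
S4: not dominated (best write latency).
S5: not dominated.
S6: dominated by S4 (write latency 6.8≤41.7, storage 43≥9, read latency 32.5≤41.9, cost 464≤654).
S7: dominated by S2 (write latency 56.3≤83.2, storage 28≥16, read latency 6.6≤20.6, cost 627≤1916).
S8: not dominated (best storage).
S9: not dominated.
S10: dominated by S8 (write latency 41.4≤44.9, storage 49≥36, read latency 3.8≤19.9, cost 810≤953).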